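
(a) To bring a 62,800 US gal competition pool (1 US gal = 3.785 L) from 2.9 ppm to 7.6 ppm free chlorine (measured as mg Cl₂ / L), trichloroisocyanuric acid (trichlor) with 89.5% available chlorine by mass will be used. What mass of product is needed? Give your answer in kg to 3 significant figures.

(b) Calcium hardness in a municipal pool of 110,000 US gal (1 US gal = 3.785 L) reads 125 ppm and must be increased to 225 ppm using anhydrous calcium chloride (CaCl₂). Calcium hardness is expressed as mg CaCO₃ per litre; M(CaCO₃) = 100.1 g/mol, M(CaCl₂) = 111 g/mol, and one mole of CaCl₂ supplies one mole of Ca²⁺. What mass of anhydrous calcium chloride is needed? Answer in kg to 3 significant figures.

(a) Volume: 62,800 US gal × 3.785 L/gal = 237,698 L.
(a) Chlorine deficit: 7.6 − 2.9 = 4.7 ppm = 4.7 mg/L as Cl₂.
(a) Cl₂ equivalent needed: 4.7 mg/L × 237,698 L = 1,117,000 mg = 1117 g.
(a) Product at 89.5% available chlorine: 1117 / 0.895 = 1248 g.

(b) Volume: 110,000 US gal × 3.785 L/gal = 416,350 L.
(b) Hardness to add: (225 − 125) = 100 mg/L as CaCO₃ × 416,350 L = 41,640 g as CaCO₃.
(b) Moles of Ca²⁺ (1 mol Ca²⁺ ≡ 1 mol CaCO₃): 41,640 / 100.1 g/mol = 415.9 mol.
(b) Mass of CaCl₂: 415.9 × 111 = 46,170 g.

(a) 1.25 kg; (b) 46.2 kg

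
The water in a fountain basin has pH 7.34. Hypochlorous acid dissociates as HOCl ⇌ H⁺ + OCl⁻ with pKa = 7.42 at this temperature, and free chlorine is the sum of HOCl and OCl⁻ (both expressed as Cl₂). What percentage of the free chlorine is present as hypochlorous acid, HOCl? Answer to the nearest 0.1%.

54.6%

[OCl⁻]/[HOCl] = 10^(pH − pKa) = 10^(7.34 − 7.42) = 10^-0.08 = 0.8318.
Fraction as HOCl = 1 / (1 + 0.8318) = 0.5459.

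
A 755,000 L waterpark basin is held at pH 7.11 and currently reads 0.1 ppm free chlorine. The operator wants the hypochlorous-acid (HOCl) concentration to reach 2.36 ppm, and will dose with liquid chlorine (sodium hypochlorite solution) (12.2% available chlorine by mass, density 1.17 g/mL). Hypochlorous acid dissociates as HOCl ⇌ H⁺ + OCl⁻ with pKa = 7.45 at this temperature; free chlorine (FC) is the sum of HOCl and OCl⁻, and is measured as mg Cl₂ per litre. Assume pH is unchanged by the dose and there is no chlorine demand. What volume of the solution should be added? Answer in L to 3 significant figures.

[OCl⁻]/[HOCl] = 10^(pH − pKa) = 10^(7.11 − 7.45) = 0.4571; fraction as HOCl = 1/(1 + 0.4571) = 0.6863.
Free chlorine required for 2.36 ppm HOCl: 2.36 / 0.6863 = 3.439 ppm.
FC to add: 3.439 − 0.1 = 3.339 mg/L as Cl₂.
Cl₂ equivalent: 3.339 mg/L × 755,000 L = 2521 g.
Product at 12.2% available Cl: 2521 / 0.122 = 20,660 g.
Volume: 20,660 g ÷ 1.17 g/mL = 17,660 mL.

17.7 L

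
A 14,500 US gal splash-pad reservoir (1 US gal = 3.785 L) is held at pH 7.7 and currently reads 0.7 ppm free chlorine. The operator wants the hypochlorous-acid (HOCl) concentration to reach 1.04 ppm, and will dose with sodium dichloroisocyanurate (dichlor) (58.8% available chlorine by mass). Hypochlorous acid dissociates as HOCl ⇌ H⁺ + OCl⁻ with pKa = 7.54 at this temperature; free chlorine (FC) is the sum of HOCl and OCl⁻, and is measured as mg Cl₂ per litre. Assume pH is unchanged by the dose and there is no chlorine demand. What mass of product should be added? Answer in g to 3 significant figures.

Volume: 14,500 US gal × 3.785 L/gal = 54,882 L.
[OCl⁻]/[HOCl] = 10^(pH − pKa) = 10^(7.7 − 7.54) = 1.445; fraction as HOCl = 1/(1 + 1.445) = 0.4089.
Free chlorine required for 1.04 ppm HOCl: 1.04 / 0.4089 = 2.543 ppm.
FC to add: 2.543 − 0.7 = 1.843 mg/L as Cl₂.
Cl₂ equivalent: 1.843 mg/L × 54,882 L = 101.2 g.
Product at 58.8% available Cl: 101.2 / 0.588 = 172 g.

172 g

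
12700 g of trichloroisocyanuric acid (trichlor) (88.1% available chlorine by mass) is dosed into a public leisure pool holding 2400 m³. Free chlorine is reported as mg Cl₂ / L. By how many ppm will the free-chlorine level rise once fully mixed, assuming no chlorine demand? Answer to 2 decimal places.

4.66 ppm

Volume: 2400 m³ = 2,400,000 L.
Available chlorine delivered: 12,700 g × 0.881 = 11,190 g as Cl₂.
Concentration rise: 11,190 g / 2,400,000 L = 4.662 mg/L = 4.66 ppm.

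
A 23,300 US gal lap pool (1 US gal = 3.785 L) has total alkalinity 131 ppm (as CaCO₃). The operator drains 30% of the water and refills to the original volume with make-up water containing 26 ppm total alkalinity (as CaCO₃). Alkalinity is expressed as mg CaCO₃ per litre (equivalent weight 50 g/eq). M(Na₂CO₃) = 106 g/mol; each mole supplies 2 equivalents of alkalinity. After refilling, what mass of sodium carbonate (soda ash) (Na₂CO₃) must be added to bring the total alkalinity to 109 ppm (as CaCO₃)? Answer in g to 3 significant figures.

Volume: 23,300 US gal × 3.785 L/gal = 88,190 L.
After draining 30% and refilling: 131 × 0.70 + 26 × 0.30 = 99.5 ppm.
Deficit to target: 109 − 99.5 = 9.5 mg/L.
As CaCO₃: 9.5 mg/L × 88,190 L = 837.8 g; ÷ 50 g/eq ÷ 2 = 8.378 mol Na₂CO₃.
Mass: 8.378 × 106 = 888.1 g.

888 g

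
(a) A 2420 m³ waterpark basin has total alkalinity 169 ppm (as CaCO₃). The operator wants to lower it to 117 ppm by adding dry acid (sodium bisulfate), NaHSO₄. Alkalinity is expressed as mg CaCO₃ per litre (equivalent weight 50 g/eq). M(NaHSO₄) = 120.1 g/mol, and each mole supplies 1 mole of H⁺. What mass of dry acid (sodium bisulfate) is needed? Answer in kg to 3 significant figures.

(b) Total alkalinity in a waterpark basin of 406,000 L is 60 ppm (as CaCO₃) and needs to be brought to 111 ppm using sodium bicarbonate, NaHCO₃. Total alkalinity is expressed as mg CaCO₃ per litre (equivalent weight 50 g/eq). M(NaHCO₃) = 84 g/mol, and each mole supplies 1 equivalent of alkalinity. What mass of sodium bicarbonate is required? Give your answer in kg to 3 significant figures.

(a) Volume: 2420 m³ = 2,420,000 L.
(a) Alkalinity to neutralize: (169 − 117) = 52 mg/L as CaCO₃ × 2,420,000 L = 125,800 g as CaCO₃.
(a) Equivalents of H⁺ required: 125,800 ÷ 50 g/eq = 2517 eq = 2517 mol NaHSO₄.
(a) Mass of NaHSO₄: 2517 × 120.1 = 302,300 g.

(b) Alkalinity to add: (111 − 60) = 51 mg/L as CaCO₃ × 406,000 L = 20,710 g as CaCO₃.
(b) Equivalents: 20,710 g ÷ 50 g/eq = 414.1 eq.
(b) NaHCO₃ supplies 1 eq per mole → 414.1 mol.
(b) Mass: 414.1 mol × 84 g/mol = 34,790 g.

(a) 302 kg; (b) 34.8 kg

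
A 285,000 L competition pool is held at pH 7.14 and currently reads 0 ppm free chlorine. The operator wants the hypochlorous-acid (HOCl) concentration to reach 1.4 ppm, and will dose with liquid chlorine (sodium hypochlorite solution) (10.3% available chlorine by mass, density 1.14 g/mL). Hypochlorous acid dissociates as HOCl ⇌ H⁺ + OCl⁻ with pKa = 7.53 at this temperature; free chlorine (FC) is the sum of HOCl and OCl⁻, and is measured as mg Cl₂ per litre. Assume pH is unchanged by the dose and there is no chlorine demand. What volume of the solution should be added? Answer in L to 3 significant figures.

4.78 L

[OCl⁻]/[HOCl] = 10^(pH − pKa) = 10^(7.14 − 7.53) = 0.4074; fraction as HOCl = 1/(1 + 0.4074) = 0.7105.
Free chlorine required for 1.4 ppm HOCl: 1.4 / 0.7105 = 1.97 ppm.
FC to add: 1.97 − 0 = 1.97 mg/L as Cl₂.
Cl₂ equivalent: 1.97 mg/L × 285,000 L = 561.5 g.
Product at 10.3% available Cl: 561.5 / 0.103 = 5452 g.
Volume: 5452 g ÷ 1.14 g/mL = 4782 mL.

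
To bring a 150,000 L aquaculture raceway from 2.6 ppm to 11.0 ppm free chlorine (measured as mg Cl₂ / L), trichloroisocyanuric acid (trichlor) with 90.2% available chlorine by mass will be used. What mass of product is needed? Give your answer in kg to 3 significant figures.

1.40 kg

Chlorine deficit: 11.0 − 2.6 = 8.4 ppm = 8.4 mg/L as Cl₂.
Cl₂ equivalent needed: 8.4 mg/L × 150,000 L = 1,260,000 mg = 1260 g.
Product at 90.2% available chlorine: 1260 / 0.902 = 1397 g.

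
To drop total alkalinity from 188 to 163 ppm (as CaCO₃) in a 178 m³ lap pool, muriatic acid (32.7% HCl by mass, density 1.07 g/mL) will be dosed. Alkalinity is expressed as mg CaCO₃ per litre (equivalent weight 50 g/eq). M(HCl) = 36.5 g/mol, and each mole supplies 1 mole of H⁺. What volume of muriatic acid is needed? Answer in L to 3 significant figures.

Volume: 178 m³ = 178,000 L.
Alkalinity to neutralize: (188 − 163) = 25 mg/L as CaCO₃ × 178,000 L = 4450 g as CaCO₃.
Equivalents of H⁺ required: 4450 ÷ 50 g/eq = 89 eq = 89 mol HCl.
Mass of HCl: 89 × 36.5 = 3248 g.
Mass of 32.7% solution: 3248 / 0.327 = 9934 g.
Volume: 9934 g ÷ 1.07 g/mL = 9284 mL.

9.28 L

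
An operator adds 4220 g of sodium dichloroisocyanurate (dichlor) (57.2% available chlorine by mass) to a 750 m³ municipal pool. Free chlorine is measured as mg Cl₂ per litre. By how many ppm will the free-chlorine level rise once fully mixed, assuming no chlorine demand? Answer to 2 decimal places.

Volume: 750 m³ = 750,000 L.
Available chlorine delivered: 4220 g × 0.572 = 2414 g as Cl₂.
Concentration rise: 2414 g / 750,000 L = 3.218 mg/L = 3.22 ppm.

3.22 ppm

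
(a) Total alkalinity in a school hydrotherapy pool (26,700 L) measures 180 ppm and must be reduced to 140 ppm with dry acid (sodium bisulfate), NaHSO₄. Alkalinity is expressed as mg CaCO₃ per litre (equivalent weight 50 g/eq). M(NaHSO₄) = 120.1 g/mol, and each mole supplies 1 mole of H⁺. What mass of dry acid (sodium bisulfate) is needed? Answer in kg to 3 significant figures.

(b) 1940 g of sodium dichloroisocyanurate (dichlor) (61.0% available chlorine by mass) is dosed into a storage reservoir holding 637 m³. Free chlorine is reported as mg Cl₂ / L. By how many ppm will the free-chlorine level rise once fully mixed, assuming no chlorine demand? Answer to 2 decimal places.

(a) 2.57 kg; (b) 1.86 ppm

(a) Alkalinity to neutralize: (180 − 140) = 40 mg/L as CaCO₃ × 26,700 L = 1068 g as CaCO₃.
(a) Equivalents of H⁺ required: 1068 ÷ 50 g/eq = 21.36 eq = 21.36 mol NaHSO₄.
(a) Mass of NaHSO₄: 21.36 × 120.1 = 2565 g.

(b) Volume: 637 m³ = 637,000 L.
(b) Available chlorine delivered: 1940 g × 0.61 = 1183 g as Cl₂.
(b) Concentration rise: 1183 g / 637,000 L = 1.858 mg/L = 1.86 ppm.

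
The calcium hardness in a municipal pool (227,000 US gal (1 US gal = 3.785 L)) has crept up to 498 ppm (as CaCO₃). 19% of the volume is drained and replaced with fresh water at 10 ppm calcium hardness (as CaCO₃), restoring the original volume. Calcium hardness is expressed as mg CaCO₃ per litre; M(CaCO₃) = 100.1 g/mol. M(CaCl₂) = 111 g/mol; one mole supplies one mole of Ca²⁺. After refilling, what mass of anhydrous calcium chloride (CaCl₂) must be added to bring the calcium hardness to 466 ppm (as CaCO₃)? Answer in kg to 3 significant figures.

Volume: 227,000 US gal × 3.785 L/gal = 859,195 L.
After draining 19% and refilling: 498 × 0.81 + 10 × 0.19 = 405.28 ppm.
Deficit to target: 466 − 405.28 = 60.72 mg/L.
As CaCO₃: 60.72 mg/L × 859,195 L = 52,170 g; ÷ 100.1 = 521.2 mol Ca²⁺.
Mass: 521.2 × 111 = 57,850 g.

57.9 kg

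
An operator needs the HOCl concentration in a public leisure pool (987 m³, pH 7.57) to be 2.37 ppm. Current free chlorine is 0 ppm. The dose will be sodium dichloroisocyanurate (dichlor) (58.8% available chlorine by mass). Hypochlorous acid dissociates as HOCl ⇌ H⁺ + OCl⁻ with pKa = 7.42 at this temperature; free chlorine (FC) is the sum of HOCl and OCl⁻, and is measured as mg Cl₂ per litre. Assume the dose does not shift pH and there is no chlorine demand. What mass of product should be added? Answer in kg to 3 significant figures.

Volume: 987 m³ = 987,000 L.
[OCl⁻]/[HOCl] = 10^(pH − pKa) = 10^(7.57 − 7.42) = 1.413; fraction as HOCl = 1/(1 + 1.413) = 0.4145.
Free chlorine required for 2.37 ppm HOCl: 2.37 / 0.4145 = 5.718 ppm.
FC to add: 5.718 − 0 = 5.718 mg/L as Cl₂.
Cl₂ equivalent: 5.718 mg/L × 987,000 L = 5643 g.
Product at 58.8% available Cl: 5643 / 0.588 = 9598 g.

9.60 kg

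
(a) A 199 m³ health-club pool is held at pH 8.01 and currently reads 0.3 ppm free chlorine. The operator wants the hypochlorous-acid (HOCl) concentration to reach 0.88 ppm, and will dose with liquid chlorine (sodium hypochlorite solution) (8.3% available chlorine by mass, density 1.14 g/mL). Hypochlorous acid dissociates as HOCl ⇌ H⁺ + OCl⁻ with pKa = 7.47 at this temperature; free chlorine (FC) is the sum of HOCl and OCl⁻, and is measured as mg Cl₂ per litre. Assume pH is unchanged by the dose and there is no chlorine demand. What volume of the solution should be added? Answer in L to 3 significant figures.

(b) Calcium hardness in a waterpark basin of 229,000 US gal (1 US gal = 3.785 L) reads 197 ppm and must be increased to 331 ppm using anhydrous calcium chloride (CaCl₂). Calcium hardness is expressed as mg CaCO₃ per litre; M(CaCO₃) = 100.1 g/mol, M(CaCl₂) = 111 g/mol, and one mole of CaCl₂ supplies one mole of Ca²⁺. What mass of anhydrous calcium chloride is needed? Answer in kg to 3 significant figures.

(a) 7.64 L; (b) 129 kg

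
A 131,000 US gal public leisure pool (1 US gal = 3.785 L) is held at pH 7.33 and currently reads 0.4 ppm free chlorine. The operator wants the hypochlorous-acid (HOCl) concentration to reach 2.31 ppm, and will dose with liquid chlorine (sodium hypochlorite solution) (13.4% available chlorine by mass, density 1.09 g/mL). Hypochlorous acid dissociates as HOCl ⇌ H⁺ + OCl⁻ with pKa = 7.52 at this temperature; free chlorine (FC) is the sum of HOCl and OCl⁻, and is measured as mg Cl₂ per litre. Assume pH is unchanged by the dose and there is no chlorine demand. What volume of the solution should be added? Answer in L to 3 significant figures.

11.5 L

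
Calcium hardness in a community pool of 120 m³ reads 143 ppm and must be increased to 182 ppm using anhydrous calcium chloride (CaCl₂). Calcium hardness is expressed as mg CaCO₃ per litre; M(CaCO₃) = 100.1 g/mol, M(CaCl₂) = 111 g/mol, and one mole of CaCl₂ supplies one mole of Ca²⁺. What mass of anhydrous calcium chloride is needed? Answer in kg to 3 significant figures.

Volume: 120 m³ = 120,000 L.
Hardness to add: (182 − 143) = 39 mg/L as CaCO₃ × 120,000 L = 4680 g as CaCO₃.
Moles of Ca²⁺ (1 mol Ca²⁺ ≡ 1 mol CaCO₃): 4680 / 100.1 g/mol = 46.75 mol.
Mass of CaCl₂: 46.75 × 111 = 5190 g.

5.19 kg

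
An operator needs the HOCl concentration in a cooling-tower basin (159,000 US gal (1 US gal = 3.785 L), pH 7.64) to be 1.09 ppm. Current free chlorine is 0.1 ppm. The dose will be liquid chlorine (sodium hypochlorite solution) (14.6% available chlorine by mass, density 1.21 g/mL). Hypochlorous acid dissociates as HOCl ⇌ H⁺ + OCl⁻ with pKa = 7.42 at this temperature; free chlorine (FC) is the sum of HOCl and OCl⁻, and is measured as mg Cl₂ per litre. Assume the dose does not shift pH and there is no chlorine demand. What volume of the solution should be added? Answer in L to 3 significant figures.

Volume: 159,000 US gal × 3.785 L/gal = 601,815 L.
[OCl⁻]/[HOCl] = 10^(pH − pKa) = 10^(7.64 − 7.42) = 1.66; fraction as HOCl = 1/(1 + 1.66) = 0.376.
Free chlorine required for 1.09 ppm HOCl: 1.09 / 0.376 = 2.899 ppm.
FC to add: 2.899 − 0.1 = 2.799 mg/L as Cl₂.
Cl₂ equivalent: 2.799 mg/L × 601,815 L = 1684 g.
Product at 14.6% available Cl: 1684 / 0.146 = 11,540 g.
Volume: 11,540 g ÷ 1.21 g/mL = 9535 mL.

9.53 L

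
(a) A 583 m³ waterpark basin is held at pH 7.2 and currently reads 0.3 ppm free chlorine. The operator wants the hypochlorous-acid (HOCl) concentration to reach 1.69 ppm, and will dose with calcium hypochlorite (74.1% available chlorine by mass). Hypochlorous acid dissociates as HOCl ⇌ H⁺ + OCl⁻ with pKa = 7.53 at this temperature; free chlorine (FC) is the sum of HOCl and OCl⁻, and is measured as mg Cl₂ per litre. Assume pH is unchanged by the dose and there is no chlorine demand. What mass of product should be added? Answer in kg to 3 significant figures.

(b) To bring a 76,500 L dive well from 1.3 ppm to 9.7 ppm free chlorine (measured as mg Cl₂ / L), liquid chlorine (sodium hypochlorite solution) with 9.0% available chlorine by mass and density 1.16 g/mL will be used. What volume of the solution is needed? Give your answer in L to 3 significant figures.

(a) 1.72 kg; (b) 6.16 L

(a) Volume: 583 m³ = 583,000 L.
(a) [OCl⁻]/[HOCl] = 10^(pH − pKa) = 10^(7.2 − 7.53) = 0.4677; fraction as HOCl = 1/(1 + 0.4677) = 0.6813.
(a) Free chlorine required for 1.69 ppm HOCl: 1.69 / 0.6813 = 2.48 ppm.
(a) FC to add: 2.48 − 0.3 = 2.18 mg/L as Cl₂.
(a) Cl₂ equivalent: 2.18 mg/L × 583,000 L = 1271 g.
(a) Product at 74.1% available Cl: 1271 / 0.741 = 1716 g.

(b) Chlorine deficit: 9.7 − 1.3 = 8.4 ppm = 8.4 mg/L as Cl₂.
(b) Cl₂ equivalent needed: 8.4 mg/L × 76,500 L = 642,600 mg = 642.6 g.
(b) Product at 9.0% available chlorine: 642.6 / 0.09 = 7140 g.
(b) Volume at density 1.16 g/mL: 7140 g ÷ 1.16 g/mL = 6155 mL.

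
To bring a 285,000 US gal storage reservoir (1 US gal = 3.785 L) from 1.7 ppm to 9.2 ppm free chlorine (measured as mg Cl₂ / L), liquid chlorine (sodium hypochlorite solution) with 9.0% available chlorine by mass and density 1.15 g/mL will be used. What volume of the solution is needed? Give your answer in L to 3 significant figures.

78.2 L

Volume: 285,000 US gal × 3.785 L/gal = 1,078,725 L.
Chlorine deficit: 9.2 − 1.7 = 7.5 ppm = 7.5 mg/L as Cl₂.
Cl₂ equivalent needed: 7.5 mg/L × 1,078,725 L = 8,090,000 mg = 8090 g.
Product at 9.0% available chlorine: 8090 / 0.09 = 89,890 g.
Volume at density 1.15 g/mL: 89,890 g ÷ 1.15 g/mL = 78,170 mL.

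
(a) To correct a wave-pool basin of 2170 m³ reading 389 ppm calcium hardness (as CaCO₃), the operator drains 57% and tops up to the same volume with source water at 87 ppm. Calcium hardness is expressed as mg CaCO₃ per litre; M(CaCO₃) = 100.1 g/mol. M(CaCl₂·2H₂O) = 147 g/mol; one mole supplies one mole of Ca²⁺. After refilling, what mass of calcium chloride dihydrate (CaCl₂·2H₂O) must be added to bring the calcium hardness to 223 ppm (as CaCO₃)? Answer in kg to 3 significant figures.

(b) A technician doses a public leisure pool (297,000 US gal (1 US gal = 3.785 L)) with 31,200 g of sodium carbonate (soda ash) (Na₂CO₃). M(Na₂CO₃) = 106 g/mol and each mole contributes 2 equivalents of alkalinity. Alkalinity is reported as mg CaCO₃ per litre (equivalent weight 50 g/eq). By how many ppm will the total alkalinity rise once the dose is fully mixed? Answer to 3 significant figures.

(a) Volume: 2170 m³ = 2,170,000 L.
(a) After draining 57% and refilling: 389 × 0.43 + 87 × 0.57 = 216.86 ppm.
(a) Deficit to target: 223 − 216.86 = 6.14 mg/L.
(a) As CaCO₃: 6.14 mg/L × 2,170,000 L = 13,320 g; ÷ 100.1 = 133.1 mol Ca²⁺.
(a) Mass: 133.1 × 147 = 19,570 g.

(b) Volume: 297,000 US gal × 3.785 L/gal = 1,124,145 L.
(b) Moles of Na₂CO₃: 31,200 g ÷ 106 g/mol = 294.3 mol → 588.7 eq of alkalinity.
(b) As CaCO₃: 588.7 eq × 50 g/eq = 29,430 g.
(b) Rise: 29,430 g / 1,124,145 L × 1000 = 26.18 mg/L.

(a) 19.6 kg; (b) 26.2 ppm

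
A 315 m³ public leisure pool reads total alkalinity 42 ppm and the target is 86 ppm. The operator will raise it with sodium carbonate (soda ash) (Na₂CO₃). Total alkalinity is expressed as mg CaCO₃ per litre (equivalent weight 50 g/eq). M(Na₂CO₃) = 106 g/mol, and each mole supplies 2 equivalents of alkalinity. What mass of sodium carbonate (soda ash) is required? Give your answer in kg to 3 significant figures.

14.7 kg

Volume: 315 m³ = 315,000 L.
Alkalinity to add: (86 − 42) = 44 mg/L as CaCO₃ × 315,000 L = 13,860 g as CaCO₃.
Equivalents: 13,860 g ÷ 50 g/eq = 277.2 eq.
Each mole of Na₂CO₃ supplies 2 eq, so 277.2 / 2 = 138.6 mol.
Mass: 138.6 mol × 106 g/mol = 14,690 g.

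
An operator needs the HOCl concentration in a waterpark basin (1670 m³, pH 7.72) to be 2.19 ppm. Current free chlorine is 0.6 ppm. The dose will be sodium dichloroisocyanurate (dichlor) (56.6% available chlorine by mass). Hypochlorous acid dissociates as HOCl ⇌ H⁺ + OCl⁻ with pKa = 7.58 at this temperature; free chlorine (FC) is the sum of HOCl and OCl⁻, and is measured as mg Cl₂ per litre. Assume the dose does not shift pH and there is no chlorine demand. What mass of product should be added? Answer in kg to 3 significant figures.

Volume: 1670 m³ = 1,670,000 L.
[OCl⁻]/[HOCl] = 10^(pH − pKa) = 10^(7.72 − 7.58) = 1.38; fraction as HOCl = 1/(1 + 1.38) = 0.4201.
Free chlorine required for 2.19 ppm HOCl: 2.19 / 0.4201 = 5.213 ppm.
FC to add: 5.213 − 0.6 = 4.613 mg/L as Cl₂.
Cl₂ equivalent: 4.613 mg/L × 1,670,000 L = 7704 g.
Product at 56.6% available Cl: 7704 / 0.566 = 13,610 g.

13.6 kg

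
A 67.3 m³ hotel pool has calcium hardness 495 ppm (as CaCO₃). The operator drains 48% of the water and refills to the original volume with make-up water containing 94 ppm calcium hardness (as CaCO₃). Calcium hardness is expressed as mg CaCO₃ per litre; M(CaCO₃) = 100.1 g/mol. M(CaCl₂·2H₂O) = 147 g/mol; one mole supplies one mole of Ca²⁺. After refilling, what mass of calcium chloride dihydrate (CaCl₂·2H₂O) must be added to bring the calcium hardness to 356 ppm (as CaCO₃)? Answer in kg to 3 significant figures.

5.29 kg

Volume: 67.3 m³ = 67,300 L.
After draining 48% and refilling: 495 × 0.52 + 94 × 0.48 = 302.52 ppm.
Deficit to target: 356 − 302.52 = 53.48 mg/L.
As CaCO₃: 53.48 mg/L × 67,300 L = 3599 g; ÷ 100.1 = 35.96 mol Ca²⁺.
Mass: 35.96 × 147 = 5286 g.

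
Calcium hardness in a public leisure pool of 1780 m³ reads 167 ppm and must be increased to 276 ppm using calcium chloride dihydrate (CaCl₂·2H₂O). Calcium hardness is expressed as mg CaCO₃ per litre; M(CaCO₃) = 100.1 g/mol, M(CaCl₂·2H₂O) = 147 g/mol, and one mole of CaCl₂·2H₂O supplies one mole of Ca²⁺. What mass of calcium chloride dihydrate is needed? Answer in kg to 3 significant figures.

285 kg

Volume: 1780 m³ = 1,780,000 L.
Hardness to add: (276 − 167) = 109 mg/L as CaCO₃ × 1,780,000 L = 194,000 g as CaCO₃.
Moles of Ca²⁺ (1 mol Ca²⁺ ≡ 1 mol CaCO₃): 194,000 / 100.1 g/mol = 1938 mol.
Mass of CaCl₂·2H₂O: 1938 × 147 = 284,900 g.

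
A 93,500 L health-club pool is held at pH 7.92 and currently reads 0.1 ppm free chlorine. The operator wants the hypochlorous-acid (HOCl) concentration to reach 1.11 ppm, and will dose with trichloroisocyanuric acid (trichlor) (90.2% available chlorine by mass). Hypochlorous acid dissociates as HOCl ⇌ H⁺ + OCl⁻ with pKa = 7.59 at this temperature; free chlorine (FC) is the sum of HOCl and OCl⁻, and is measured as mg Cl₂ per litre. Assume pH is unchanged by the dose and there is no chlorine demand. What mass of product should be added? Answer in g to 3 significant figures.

351 g

[OCl⁻]/[HOCl] = 10^(pH − pKa) = 10^(7.92 − 7.59) = 2.138; fraction as HOCl = 1/(1 + 2.138) = 0.3187.
Free chlorine required for 1.11 ppm HOCl: 1.11 / 0.3187 = 3.483 ppm.
FC to add: 3.483 − 0.1 = 3.383 mg/L as Cl₂.
Cl₂ equivalent: 3.383 mg/L × 93,500 L = 316.3 g.
Product at 90.2% available Cl: 316.3 / 0.902 = 350.7 g.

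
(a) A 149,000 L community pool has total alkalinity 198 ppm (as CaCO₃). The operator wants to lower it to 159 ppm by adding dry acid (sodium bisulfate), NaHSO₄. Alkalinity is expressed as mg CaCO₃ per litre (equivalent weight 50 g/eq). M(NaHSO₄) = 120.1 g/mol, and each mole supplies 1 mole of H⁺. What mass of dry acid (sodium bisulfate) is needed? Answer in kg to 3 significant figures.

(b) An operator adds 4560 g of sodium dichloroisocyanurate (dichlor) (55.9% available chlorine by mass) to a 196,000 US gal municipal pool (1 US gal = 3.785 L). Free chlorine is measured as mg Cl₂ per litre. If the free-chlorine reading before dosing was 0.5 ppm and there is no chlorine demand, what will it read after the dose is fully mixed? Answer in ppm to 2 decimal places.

(a) Alkalinity to neutralize: (198 − 159) = 39 mg/L as CaCO₃ × 149,000 L = 5811 g as CaCO₃.
(a) Equivalents of H⁺ required: 5811 ÷ 50 g/eq = 116.2 eq = 116.2 mol NaHSO₄.
(a) Mass of NaHSO₄: 116.2 × 120.1 = 13,960 g.

(b) Volume: 196,000 US gal × 3.785 L/gal = 741,860 L.
(b) Available chlorine delivered: 4560 g × 0.559 = 2549 g as Cl₂.
(b) Concentration rise: 2549 g / 741,860 L = 3.436 mg/L = 3.44 ppm.
(b) Final FC: 0.5 + 3.44 = 3.94 ppm.

(a) 14.0 kg; (b) 3.94 ppm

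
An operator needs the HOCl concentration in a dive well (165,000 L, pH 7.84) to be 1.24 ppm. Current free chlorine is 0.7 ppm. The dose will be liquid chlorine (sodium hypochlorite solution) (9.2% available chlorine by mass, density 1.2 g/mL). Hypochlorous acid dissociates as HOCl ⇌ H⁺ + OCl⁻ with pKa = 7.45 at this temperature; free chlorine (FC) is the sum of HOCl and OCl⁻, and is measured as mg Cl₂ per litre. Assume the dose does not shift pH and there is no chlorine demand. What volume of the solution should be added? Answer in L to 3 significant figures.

[OCl⁻]/[HOCl] = 10^(pH − pKa) = 10^(7.84 − 7.45) = 2.455; fraction as HOCl = 1/(1 + 2.455) = 0.2895.
Free chlorine required for 1.24 ppm HOCl: 1.24 / 0.2895 = 4.284 ppm.
FC to add: 4.284 − 0.7 = 3.584 mg/L as Cl₂.
Cl₂ equivalent: 3.584 mg/L × 165,000 L = 591.3 g.
Product at 9.2% available Cl: 591.3 / 0.092 = 6428 g.
Volume: 6428 g ÷ 1.2 g/mL = 5356 mL.

5.36 L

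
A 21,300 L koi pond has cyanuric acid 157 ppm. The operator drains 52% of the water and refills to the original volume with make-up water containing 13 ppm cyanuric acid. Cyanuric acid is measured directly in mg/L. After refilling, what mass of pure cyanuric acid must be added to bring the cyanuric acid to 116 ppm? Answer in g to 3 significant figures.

After draining 52% and refilling: 157 × 0.48 + 13 × 0.52 = 82.12 ppm.
Deficit to target: 116 − 82.12 = 33.88 mg/L.
Mass: 33.88 mg/L × 21,300 L = 721.6 g cyanuric acid.

722 g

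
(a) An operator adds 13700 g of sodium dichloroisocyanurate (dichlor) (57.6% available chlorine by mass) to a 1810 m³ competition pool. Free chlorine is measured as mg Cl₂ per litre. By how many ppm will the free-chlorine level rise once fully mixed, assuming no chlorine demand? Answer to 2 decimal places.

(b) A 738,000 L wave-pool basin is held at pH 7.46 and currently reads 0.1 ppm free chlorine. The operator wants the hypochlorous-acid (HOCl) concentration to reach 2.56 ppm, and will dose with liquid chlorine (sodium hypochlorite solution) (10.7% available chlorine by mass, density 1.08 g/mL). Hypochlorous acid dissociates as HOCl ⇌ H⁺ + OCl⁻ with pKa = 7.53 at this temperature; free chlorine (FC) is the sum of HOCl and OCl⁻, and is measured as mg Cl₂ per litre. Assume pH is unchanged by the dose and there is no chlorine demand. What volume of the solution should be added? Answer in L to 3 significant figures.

(a) Volume: 1810 m³ = 1,810,000 L.
(a) Available chlorine delivered: 13,700 g × 0.576 = 7891 g as Cl₂.
(a) Concentration rise: 7891 g / 1,810,000 L = 4.36 mg/L = 4.36 ppm.

(b) [OCl⁻]/[HOCl] = 10^(pH − pKa) = 10^(7.46 − 7.53) = 0.8511; fraction as HOCl = 1/(1 + 0.8511) = 0.5402.
(b) Free chlorine required for 2.56 ppm HOCl: 2.56 / 0.5402 = 4.739 ppm.
(b) FC to add: 4.739 − 0.1 = 4.639 mg/L as Cl₂.
(b) Cl₂ equivalent: 4.639 mg/L × 738,000 L = 3424 g.
(b) Product at 10.7% available Cl: 3424 / 0.107 = 32,000 g.
(b) Volume: 32,000 g ÷ 1.08 g/mL = 29,630 mL.

(a) 4.36 ppm; (b) 29.6 L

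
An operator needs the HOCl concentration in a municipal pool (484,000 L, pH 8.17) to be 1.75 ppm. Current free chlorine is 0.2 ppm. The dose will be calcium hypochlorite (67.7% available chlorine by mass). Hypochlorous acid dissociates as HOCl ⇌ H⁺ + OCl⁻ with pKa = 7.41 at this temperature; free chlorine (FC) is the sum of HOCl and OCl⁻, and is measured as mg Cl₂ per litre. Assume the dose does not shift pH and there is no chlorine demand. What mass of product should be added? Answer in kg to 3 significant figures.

8.31 kg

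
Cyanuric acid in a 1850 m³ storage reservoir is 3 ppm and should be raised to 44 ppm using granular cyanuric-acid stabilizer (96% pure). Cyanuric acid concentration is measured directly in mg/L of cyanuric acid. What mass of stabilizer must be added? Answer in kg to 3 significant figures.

79.0 kg

Volume: 1850 m³ = 1,850,000 L.
CYA to add: (44 − 3) = 41 mg/L × 1,850,000 L = 75,850 g cyanuric acid.
At 96% purity: 75,850 / 0.96 = 79,010 g product.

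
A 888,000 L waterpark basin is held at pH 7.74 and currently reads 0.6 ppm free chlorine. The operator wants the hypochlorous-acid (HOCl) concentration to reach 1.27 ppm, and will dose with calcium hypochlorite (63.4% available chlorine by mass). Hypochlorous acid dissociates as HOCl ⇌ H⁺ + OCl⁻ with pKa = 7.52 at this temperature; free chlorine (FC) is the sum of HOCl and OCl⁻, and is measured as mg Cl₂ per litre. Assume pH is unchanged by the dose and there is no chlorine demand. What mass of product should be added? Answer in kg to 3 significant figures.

[OCl⁻]/[HOCl] = 10^(pH − pKa) = 10^(7.74 − 7.52) = 1.66; fraction as HOCl = 1/(1 + 1.66) = 0.376.
Free chlorine required for 1.27 ppm HOCl: 1.27 / 0.376 = 3.378 ppm.
FC to add: 3.378 − 0.6 = 2.778 mg/L as Cl₂.
Cl₂ equivalent: 2.778 mg/L × 888,000 L = 2467 g.
Product at 63.4% available Cl: 2467 / 0.634 = 3890 g.

3.89 kg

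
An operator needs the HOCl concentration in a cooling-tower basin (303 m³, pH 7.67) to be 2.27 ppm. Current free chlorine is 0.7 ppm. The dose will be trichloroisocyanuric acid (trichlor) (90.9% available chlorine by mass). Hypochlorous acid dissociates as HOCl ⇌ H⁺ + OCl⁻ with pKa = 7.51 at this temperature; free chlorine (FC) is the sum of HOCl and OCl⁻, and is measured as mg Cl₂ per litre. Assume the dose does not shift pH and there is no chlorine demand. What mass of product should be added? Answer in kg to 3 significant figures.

1.62 kg

Volume: 303 m³ = 303,000 L.
[OCl⁻]/[HOCl] = 10^(pH − pKa) = 10^(7.67 − 7.51) = 1.445; fraction as HOCl = 1/(1 + 1.445) = 0.4089.
Free chlorine required for 2.27 ppm HOCl: 2.27 / 0.4089 = 5.551 ppm.
FC to add: 5.551 − 0.7 = 4.851 mg/L as Cl₂.
Cl₂ equivalent: 4.851 mg/L × 303,000 L = 1470 g.
Product at 90.9% available Cl: 1470 / 0.909 = 1617 g.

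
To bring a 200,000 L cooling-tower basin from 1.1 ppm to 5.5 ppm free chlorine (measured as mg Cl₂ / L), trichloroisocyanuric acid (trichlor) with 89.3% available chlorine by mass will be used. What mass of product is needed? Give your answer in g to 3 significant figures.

985 g

Chlorine deficit: 5.5 − 1.1 = 4.4 ppm = 4.4 mg/L as Cl₂.
Cl₂ equivalent needed: 4.4 mg/L × 200,000 L = 880,000 mg = 880 g.
Product at 89.3% available chlorine: 880 / 0.893 = 985.4 g.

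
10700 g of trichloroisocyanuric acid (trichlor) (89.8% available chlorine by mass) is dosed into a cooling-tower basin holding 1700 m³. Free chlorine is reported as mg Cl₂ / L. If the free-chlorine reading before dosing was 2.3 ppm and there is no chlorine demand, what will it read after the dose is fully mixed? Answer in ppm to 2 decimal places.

Volume: 1700 m³ = 1,700,000 L.
Available chlorine delivered: 10,700 g × 0.898 = 9609 g as Cl₂.
Concentration rise: 9609 g / 1,700,000 L = 5.652 mg/L = 5.65 ppm.
Final FC: 2.3 + 5.65 = 7.95 ppm.

7.95 ppm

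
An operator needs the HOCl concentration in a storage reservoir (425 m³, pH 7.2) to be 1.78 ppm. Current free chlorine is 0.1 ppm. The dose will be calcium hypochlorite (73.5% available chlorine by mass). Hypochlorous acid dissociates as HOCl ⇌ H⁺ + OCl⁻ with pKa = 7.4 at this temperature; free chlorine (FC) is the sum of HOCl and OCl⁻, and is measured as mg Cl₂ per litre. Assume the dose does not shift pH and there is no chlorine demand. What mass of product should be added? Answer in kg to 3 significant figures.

Volume: 425 m³ = 425,000 L.
[OCl⁻]/[HOCl] = 10^(pH − pKa) = 10^(7.2 − 7.4) = 0.631; fraction as HOCl = 1/(1 + 0.631) = 0.6131.
Free chlorine required for 1.78 ppm HOCl: 1.78 / 0.6131 = 2.903 ppm.
FC to add: 2.903 − 0.1 = 2.803 mg/L as Cl₂.
Cl₂ equivalent: 2.803 mg/L × 425,000 L = 1191 g.
Product at 73.5% available Cl: 1191 / 0.735 = 1621 g.

1.62 kg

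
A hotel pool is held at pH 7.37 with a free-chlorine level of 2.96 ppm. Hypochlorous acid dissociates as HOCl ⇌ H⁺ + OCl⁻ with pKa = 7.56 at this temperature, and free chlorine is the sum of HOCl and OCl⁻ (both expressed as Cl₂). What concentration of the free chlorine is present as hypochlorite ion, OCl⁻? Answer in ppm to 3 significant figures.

[OCl⁻]/[HOCl] = 10^(pH − pKa) = 10^(7.37 − 7.56) = 10^-0.19 = 0.6457.
Fraction as HOCl = 1 / (1 + 0.6457) = 0.6077.
OCl⁻ = (1 − 0.6077) × 2.96 ppm = 1.161 ppm.

1.16 ppm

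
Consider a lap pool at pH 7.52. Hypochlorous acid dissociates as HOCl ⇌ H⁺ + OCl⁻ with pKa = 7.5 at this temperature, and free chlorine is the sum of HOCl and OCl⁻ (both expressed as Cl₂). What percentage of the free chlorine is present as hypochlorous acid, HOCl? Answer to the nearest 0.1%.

48.8%

[OCl⁻]/[HOCl] = 10^(pH − pKa) = 10^(7.52 − 7.5) = 10^0.02 = 1.047.
Fraction as HOCl = 1 / (1 + 1.047) = 0.4885.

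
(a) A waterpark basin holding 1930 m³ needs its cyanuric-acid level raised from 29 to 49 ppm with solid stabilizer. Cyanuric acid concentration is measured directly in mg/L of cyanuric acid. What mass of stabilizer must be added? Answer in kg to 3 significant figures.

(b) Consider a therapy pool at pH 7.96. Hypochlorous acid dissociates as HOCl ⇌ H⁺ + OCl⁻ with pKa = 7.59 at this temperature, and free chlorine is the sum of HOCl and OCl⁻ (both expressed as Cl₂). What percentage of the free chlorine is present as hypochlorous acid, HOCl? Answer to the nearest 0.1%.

(a) 38.6 kg; (b) 29.9%

(a) Volume: 1930 m³ = 1,930,000 L.
(a) CYA to add: (49 − 29) = 20 mg/L × 1,930,000 L = 38,600 g cyanuric acid.

(b) [OCl⁻]/[HOCl] = 10^(pH − pKa) = 10^(7.96 − 7.59) = 10^0.37 = 2.344.
(b) Fraction as HOCl = 1 / (1 + 2.344) = 0.299.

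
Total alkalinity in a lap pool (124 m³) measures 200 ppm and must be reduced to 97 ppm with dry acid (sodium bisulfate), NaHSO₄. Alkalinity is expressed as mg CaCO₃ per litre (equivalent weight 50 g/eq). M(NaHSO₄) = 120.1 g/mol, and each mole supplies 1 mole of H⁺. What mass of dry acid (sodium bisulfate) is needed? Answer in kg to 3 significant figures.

30.7 kg

Volume: 124 m³ = 124,000 L.
Alkalinity to neutralize: (200 − 97) = 103 mg/L as CaCO₃ × 124,000 L = 12,770 g as CaCO₃.
Equivalents of H⁺ required: 12,770 ÷ 50 g/eq = 255.4 eq = 255.4 mol NaHSO₄.
Mass of NaHSO₄: 255.4 × 120.1 = 30,680 g.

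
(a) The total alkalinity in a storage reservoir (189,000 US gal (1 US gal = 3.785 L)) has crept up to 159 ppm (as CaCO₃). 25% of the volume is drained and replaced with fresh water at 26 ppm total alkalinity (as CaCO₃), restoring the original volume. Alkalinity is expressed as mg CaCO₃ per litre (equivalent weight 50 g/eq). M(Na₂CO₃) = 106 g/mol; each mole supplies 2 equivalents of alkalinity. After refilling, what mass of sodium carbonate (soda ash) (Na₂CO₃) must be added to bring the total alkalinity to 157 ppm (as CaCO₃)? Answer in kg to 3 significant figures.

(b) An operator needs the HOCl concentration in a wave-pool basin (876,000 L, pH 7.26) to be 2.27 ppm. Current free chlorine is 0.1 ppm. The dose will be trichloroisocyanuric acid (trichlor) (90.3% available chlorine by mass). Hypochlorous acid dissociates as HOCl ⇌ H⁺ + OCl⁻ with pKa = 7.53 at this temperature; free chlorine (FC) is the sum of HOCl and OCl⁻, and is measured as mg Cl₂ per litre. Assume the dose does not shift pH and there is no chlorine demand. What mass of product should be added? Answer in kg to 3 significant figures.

(a) 23.7 kg; (b) 3.29 kg

(a) Volume: 189,000 US gal × 3.785 L/gal = 715,365 L.
(a) After draining 25% and refilling: 159 × 0.75 + 26 × 0.25 = 125.75 ppm.
(a) Deficit to target: 157 − 125.75 = 31.25 mg/L.
(a) As CaCO₃: 31.25 mg/L × 715,365 L = 22,360 g; ÷ 50 g/eq ÷ 2 = 223.6 mol Na₂CO₃.
(a) Mass: 223.6 × 106 = 23,700 g.

(b) [OCl⁻]/[HOCl] = 10^(pH − pKa) = 10^(7.26 − 7.53) = 0.537; fraction as HOCl = 1/(1 + 0.537) = 0.6506.
(b) Free chlorine required for 2.27 ppm HOCl: 2.27 / 0.6506 = 3.489 ppm.
(b) FC to add: 3.489 − 0.1 = 3.389 mg/L as Cl₂.
(b) Cl₂ equivalent: 3.389 mg/L × 876,000 L = 2969 g.
(b) Product at 90.3% available Cl: 2969 / 0.903 = 3288 g.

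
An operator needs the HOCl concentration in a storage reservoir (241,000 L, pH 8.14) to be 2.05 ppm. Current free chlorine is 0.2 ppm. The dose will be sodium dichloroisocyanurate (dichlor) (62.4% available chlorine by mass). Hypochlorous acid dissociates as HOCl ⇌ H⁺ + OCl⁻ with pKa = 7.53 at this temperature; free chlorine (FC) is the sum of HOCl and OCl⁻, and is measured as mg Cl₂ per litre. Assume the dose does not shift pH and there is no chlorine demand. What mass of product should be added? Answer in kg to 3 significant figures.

[OCl⁻]/[HOCl] = 10^(pH − pKa) = 10^(8.14 − 7.53) = 4.074; fraction as HOCl = 1/(1 + 4.074) = 0.1971.
Free chlorine required for 2.05 ppm HOCl: 2.05 / 0.1971 = 10.4 ppm.
FC to add: 10.4 − 0.2 = 10.2 mg/L as Cl₂.
Cl₂ equivalent: 10.2 mg/L × 241,000 L = 2459 g.
Product at 62.4% available Cl: 2459 / 0.624 = 3940 g.

3.94 kg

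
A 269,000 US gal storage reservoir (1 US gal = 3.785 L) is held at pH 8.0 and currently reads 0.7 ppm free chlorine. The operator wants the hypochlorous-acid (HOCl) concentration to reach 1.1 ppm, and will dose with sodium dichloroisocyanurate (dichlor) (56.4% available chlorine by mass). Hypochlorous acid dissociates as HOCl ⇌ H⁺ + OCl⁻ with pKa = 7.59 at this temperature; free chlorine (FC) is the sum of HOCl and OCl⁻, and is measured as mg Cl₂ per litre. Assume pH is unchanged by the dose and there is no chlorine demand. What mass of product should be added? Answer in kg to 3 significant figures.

5.83 kg

Volume: 269,000 US gal × 3.785 L/gal = 1,018,165 L.
[OCl⁻]/[HOCl] = 10^(pH − pKa) = 10^(8.0 − 7.59) = 2.57; fraction as HOCl = 1/(1 + 2.57) = 0.2801.
Free chlorine required for 1.1 ppm HOCl: 1.1 / 0.2801 = 3.927 ppm.
FC to add: 3.927 − 0.7 = 3.227 mg/L as Cl₂.
Cl₂ equivalent: 3.227 mg/L × 1,018,165 L = 3286 g.
Product at 56.4% available Cl: 3286 / 0.564 = 5826 g.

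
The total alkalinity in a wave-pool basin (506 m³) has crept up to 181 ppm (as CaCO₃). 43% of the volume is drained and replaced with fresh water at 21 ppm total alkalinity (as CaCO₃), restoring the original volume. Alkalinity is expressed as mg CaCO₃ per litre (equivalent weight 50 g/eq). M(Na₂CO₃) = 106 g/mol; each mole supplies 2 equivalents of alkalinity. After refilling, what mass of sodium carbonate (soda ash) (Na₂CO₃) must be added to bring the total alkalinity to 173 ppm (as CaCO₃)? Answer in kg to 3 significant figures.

32.6 kg

Volume: 506 m³ = 506,000 L.
After draining 43% and refilling: 181 × 0.57 + 21 × 0.43 = 112.2 ppm.
Deficit to target: 173 − 112.2 = 60.8 mg/L.
As CaCO₃: 60.8 mg/L × 506,000 L = 30,760 g; ÷ 50 g/eq ÷ 2 = 307.6 mol Na₂CO₃.
Mass: 307.6 × 106 = 32,610 g.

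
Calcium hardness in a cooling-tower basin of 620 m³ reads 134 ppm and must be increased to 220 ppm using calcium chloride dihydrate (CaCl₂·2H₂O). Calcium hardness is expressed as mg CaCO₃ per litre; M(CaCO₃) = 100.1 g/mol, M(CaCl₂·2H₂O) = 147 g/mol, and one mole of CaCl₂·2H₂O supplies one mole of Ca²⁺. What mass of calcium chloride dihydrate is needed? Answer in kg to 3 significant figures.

78.3 kg

Volume: 620 m³ = 620,000 L.
Hardness to add: (220 − 134) = 86 mg/L as CaCO₃ × 620,000 L = 53,320 g as CaCO₃.
Moles of Ca²⁺ (1 mol Ca²⁺ ≡ 1 mol CaCO₃): 53,320 / 100.1 g/mol = 532.7 mol.
Mass of CaCl₂·2H₂O: 532.7 × 147 = 78,300 g.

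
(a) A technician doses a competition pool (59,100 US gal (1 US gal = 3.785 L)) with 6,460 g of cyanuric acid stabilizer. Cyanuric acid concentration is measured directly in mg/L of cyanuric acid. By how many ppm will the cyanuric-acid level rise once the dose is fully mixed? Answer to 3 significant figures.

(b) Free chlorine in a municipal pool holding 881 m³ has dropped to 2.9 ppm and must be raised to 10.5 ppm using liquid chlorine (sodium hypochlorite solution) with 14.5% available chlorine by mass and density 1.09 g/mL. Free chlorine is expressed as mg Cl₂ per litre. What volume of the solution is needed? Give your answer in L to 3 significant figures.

(a) 28.9 ppm; (b) 42.4 L

(a) Volume: 59,100 US gal × 3.785 L/gal = 223,694 L.
(a) Rise: 6,460 g / 223,694 L × 1000 = 28.88 mg/L.

(b) Volume: 881 m³ = 881,000 L.
(b) Chlorine deficit: 10.5 − 2.9 = 7.6 ppm = 7.6 mg/L as Cl₂.
(b) Cl₂ equivalent needed: 7.6 mg/L × 881,000 L = 6,696,000 mg = 6696 g.
(b) Product at 14.5% available chlorine: 6696 / 0.145 = 46,180 g.
(b) Volume at density 1.09 g/mL: 46,180 g ÷ 1.09 g/mL = 42,360 mL.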